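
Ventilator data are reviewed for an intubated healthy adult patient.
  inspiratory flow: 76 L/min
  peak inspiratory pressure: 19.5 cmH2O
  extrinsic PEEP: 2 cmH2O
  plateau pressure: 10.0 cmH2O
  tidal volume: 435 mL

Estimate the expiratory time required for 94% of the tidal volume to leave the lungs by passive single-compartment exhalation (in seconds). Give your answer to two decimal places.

1.15

Flow: 76 L/min ÷ 60 = 1.2667 L/s.
R = (PIP − Pplat)/V̇ = (19.5 − 10.0) / 1.2667 = 9.5/1.2667 = 7.5 cmH2O·s/L.
C = Vt/(Pplat − PEEP) = 435.0 / (10.0 − 2) = 435.0/8.0 = 54.375 mL/cmH2O.
τ = R × C = 7.5 × 0.05438 L/cmH2O = 0.4079 s.
t = −τ·ln(1 − 0.94) = −0.4079·ln(0.06) = 1.148 s.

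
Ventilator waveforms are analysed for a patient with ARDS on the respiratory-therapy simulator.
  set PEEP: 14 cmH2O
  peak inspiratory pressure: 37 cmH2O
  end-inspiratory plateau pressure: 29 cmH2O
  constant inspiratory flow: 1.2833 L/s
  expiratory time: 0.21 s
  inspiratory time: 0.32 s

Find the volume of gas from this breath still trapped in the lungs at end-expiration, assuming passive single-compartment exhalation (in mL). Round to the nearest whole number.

Vt = flow × Ti = 1.2833 L/s × 0.32 s × 1000 mL/L = 410.66 mL.
R = (PIP − Pplat)/V̇ = (37 − 29) / 1.2833 = 8.0/1.2833 = 6.234 cmH2O·s/L.
C = Vt/(Pplat − PEEP) = 410.66 / (29 − 14) = 410.66/15.0 = 27.377 mL/cmH2O.
τ = R × C = 6.234 × 0.02738 L/cmH2O = 0.1707 s.
Fraction remaining = e^(−Te/τ) = e^(−0.21/0.1707) = 0.2922.
Trapped volume = 410.66 × 0.2922 = 119.99 mL.

120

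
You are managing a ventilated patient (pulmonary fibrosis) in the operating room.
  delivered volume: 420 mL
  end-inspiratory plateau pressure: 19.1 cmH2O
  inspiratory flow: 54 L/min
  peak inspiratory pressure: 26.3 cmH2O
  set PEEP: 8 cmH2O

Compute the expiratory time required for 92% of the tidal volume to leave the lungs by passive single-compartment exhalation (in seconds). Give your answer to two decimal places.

0.76

Flow: 54 L/min ÷ 60 = 0.9 L/s.
R = (PIP − Pplat)/V̇ = (26.3 − 19.1) / 0.9 = 7.2/0.9 = 8.0 cmH2O·s/L.
C = Vt/(Pplat − PEEP) = 420.0 / (19.1 − 8) = 420.0/11.1 = 37.838 mL/cmH2O.
τ = R × C = 8.0 × 0.03784 L/cmH2O = 0.3027 s.
t = −τ·ln(1 − 0.92) = −0.3027·ln(0.08) = 0.7645 s.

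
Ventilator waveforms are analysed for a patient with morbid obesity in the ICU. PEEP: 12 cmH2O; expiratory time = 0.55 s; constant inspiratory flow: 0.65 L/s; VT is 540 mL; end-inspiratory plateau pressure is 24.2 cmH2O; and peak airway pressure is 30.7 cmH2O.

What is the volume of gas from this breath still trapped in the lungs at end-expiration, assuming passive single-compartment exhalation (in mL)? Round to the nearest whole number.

156

R = (PIP − Pplat)/V̇ = (30.7 − 24.2) / 0.65 = 6.5/0.65 = 10.0 cmH2O·s/L.
C = Vt/(Pplat − PEEP) = 540.0 / (24.2 − 12) = 540.0/12.2 = 44.262 mL/cmH2O.
τ = R × C = 10.0 × 0.04426 L/cmH2O = 0.4426 s.
Fraction remaining = e^(−Te/τ) = e^(−0.55/0.4426) = 0.2886.
Trapped volume = 540.0 × 0.2886 = 155.84 mL.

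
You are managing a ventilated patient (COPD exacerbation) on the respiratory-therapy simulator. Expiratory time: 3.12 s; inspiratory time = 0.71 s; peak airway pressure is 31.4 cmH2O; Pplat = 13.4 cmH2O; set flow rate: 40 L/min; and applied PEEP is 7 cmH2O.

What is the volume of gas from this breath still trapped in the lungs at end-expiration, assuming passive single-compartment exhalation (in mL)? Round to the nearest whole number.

Flow: 40 L/min ÷ 60 = 0.6667 L/s.
Vt = flow × Ti = 0.6667 L/s × 0.71 s × 1000 mL/L = 473.36 mL.
R = (PIP − Pplat)/V̇ = (31.4 − 13.4) / 0.6667 = 18.0/0.6667 = 26.999 cmH2O·s/L.
C = Vt/(Pplat − PEEP) = 473.36 / (13.4 − 7) = 473.36/6.4 = 73.963 mL/cmH2O.
τ = R × C = 26.999 × 0.07396 L/cmH2O = 1.997 s.
Fraction remaining = e^(−Te/τ) = e^(−3.12/1.997) = 0.2096.
Trapped volume = 473.36 × 0.2096 = 99.216 mL.

99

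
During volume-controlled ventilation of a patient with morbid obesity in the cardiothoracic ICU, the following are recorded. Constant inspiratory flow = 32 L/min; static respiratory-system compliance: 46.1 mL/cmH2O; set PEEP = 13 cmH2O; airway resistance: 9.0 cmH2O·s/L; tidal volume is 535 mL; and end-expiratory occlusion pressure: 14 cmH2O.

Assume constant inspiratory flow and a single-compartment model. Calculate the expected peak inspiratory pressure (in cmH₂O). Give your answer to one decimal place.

Flow: 32 L/min ÷ 60 = 0.5333 L/s.
Total PEEP = 14 cmH2O (set 13 + intrinsic 1); this is the baseline alveolar pressure.
Equation of motion (constant flow): PIP = Vt/C + R·V̇ + PEEP.
PIP = 535/46.1 + 9.0×0.5333 + 14 = 11.605 + 4.8 + 14 = 30.405 cmH2O.

30.4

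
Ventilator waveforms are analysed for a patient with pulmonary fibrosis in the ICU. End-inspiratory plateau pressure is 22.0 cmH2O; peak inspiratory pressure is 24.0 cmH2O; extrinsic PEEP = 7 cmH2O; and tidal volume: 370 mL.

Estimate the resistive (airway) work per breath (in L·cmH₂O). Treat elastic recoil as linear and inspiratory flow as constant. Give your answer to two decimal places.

0.74

With constant inspiratory flow the resistive pressure is constant at PIP − Pplat = 24.0 − 22.0 = 2.0 cmH2O, so resistive work = 2.0 × 0.370 = 0.74 L·cmH2O.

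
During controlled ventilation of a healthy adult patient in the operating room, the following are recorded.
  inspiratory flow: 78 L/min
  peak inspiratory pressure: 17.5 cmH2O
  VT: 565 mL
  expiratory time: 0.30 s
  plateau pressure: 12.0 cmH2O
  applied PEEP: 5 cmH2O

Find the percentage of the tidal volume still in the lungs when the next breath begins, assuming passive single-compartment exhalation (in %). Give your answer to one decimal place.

41.5

Flow: 78 L/min ÷ 60 = 1.3 L/s.
R = (PIP − Pplat)/V̇ = (17.5 − 12.0) / 1.3 = 5.5/1.3 = 4.231 cmH2O·s/L.
C = Vt/(Pplat − PEEP) = 565.0 / (12.0 − 5) = 565.0/7.0 = 80.714 mL/cmH2O.
τ = R × C = 4.231 × 0.08071 L/cmH2O = 0.3415 s.
Fraction remaining at end-expiration = e^(−Te/τ) = e^(−0.30/0.3415) = 0.4154 → 41.54%.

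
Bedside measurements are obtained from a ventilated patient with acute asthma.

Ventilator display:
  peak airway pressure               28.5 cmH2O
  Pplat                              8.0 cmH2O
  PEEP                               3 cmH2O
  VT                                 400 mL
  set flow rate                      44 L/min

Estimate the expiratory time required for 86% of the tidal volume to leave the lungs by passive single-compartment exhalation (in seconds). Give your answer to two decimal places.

4.40

Flow: 44 L/min ÷ 60 = 0.7333 L/s.
R = (PIP − Pplat)/V̇ = (28.5 − 8.0) / 0.7333 = 20.5/0.7333 = 27.956 cmH2O·s/L.
C = Vt/(Pplat − PEEP) = 400.0 / (8.0 − 3) = 400.0/5.0 = 80.0 mL/cmH2O.
τ = R × C = 27.956 × 0.08 L/cmH2O = 2.236 s.
t = −τ·ln(1 − 0.86) = −2.236·ln(0.14) = 4.396 s.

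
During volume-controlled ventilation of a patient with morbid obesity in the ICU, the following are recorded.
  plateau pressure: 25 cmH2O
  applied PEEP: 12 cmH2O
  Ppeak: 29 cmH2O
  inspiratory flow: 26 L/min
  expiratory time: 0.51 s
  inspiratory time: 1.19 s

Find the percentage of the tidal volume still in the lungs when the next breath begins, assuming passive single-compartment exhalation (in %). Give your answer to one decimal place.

24.8

Flow: 26 L/min ÷ 60 = 0.4333 L/s.
Vt = flow × Ti = 0.4333 L/s × 1.19 s × 1000 mL/L = 515.63 mL.
R = (PIP − Pplat)/V̇ = (29 − 25) / 0.4333 = 4.0/0.4333 = 9.231 cmH2O·s/L.
C = Vt/(Pplat − PEEP) = 515.63 / (25 − 12) = 515.63/13.0 = 39.664 mL/cmH2O.
τ = R × C = 9.231 × 0.03966 L/cmH2O = 0.3661 s.
Fraction remaining at end-expiration = e^(−Te/τ) = e^(−0.51/0.3661) = 0.2483 → 24.83%.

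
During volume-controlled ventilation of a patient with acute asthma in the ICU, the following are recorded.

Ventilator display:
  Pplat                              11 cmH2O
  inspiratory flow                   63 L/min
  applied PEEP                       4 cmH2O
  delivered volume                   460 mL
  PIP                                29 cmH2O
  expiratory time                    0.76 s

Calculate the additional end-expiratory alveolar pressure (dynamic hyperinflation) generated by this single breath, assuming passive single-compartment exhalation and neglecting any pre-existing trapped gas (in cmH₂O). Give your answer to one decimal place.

Flow: 63 L/min ÷ 60 = 1.05 L/s.
R = (PIP − Pplat)/V̇ = (29 − 11) / 1.05 = 18.0/1.05 = 17.143 cmH2O·s/L.
C = Vt/(Pplat − PEEP) = 460.0 / (11 − 4) = 460.0/7.0 = 65.714 mL/cmH2O.
τ = R × C = 17.143 × 0.06571 L/cmH2O = 1.126 s.
Fraction remaining = e^(−Te/τ) = e^(−0.76/1.126) = 0.5092; trapped volume = 460.0 × 0.5092 = 234.23 mL.
Additional alveolar pressure from trapping ≈ V_trapped / C = 234.23 / 65.714 = 3.564 cmH2O.

3.6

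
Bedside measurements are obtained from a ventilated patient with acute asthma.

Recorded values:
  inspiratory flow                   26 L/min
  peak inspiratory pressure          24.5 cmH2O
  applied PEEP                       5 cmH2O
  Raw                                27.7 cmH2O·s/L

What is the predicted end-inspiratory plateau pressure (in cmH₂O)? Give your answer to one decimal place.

Flow: 26 L/min ÷ 60 = 0.4333 L/s.
Pplat = PIP − Raw × flow = 24.5 − 27.7 × 0.4333 = 24.5 − 12.002 = 12.498 cmH2O.

12.5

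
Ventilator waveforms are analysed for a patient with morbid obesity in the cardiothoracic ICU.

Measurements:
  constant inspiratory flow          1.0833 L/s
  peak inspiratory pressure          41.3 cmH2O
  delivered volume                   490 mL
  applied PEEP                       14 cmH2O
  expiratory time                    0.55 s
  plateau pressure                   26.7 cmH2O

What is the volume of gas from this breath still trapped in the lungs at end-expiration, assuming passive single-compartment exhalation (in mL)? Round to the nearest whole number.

R = (PIP − Pplat)/V̇ = (41.3 − 26.7) / 1.0833 = 14.6/1.0833 = 13.477 cmH2O·s/L.
C = Vt/(Pplat − PEEP) = 490.0 / (26.7 − 14) = 490.0/12.7 = 38.583 mL/cmH2O.
τ = R × C = 13.477 × 0.03858 L/cmH2O = 0.5199 s.
Fraction remaining = e^(−Te/τ) = e^(−0.55/0.5199) = 0.3472.
Trapped volume = 490.0 × 0.3472 = 170.13 mL.

170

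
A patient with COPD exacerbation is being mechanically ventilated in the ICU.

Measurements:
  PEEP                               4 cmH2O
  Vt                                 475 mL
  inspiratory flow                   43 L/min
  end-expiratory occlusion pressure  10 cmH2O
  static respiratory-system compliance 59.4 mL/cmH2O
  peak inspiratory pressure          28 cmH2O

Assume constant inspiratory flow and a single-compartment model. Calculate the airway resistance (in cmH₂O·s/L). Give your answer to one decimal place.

Flow: 43 L/min ÷ 60 = 0.7167 L/s.
Total PEEP = 10 cmH2O (set 4 + intrinsic 6); this is the baseline alveolar pressure.
Equation of motion (constant flow): PIP = Vt/C + R·V̇ + PEEP.
R·V̇ = PIP − Vt/C − PEEP = 28 − 475/59.4 − 10 = 28 − 7.997 − 10 = 10.003 cmH2O.
R = 10.003 / 0.7167 = 13.957 cmH2O·s/L.

14.0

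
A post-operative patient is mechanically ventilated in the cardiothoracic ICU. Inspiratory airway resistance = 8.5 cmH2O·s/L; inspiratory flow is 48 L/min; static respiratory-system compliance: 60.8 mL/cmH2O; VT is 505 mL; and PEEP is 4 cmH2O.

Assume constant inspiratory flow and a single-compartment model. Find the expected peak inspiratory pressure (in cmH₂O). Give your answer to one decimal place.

19.1

Flow: 48 L/min ÷ 60 = 0.8 L/s.
Equation of motion (constant flow): PIP = Vt/C + R·V̇ + PEEP.
PIP = 505/60.8 + 8.5×0.8 + 4 = 8.306 + 6.8 + 4 = 19.106 cmH2O.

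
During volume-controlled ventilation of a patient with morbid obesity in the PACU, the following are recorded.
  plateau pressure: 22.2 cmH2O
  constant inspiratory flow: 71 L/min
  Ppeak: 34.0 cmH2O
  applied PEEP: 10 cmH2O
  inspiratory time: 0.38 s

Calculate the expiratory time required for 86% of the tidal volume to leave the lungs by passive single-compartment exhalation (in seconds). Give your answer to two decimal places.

0.72

Flow: 71 L/min ÷ 60 = 1.1833 L/s.
Vt = flow × Ti = 1.1833 L/s × 0.38 s × 1000 mL/L = 449.65 mL.
R = (PIP − Pplat)/V̇ = (34.0 − 22.2) / 1.1833 = 11.8/1.1833 = 9.972 cmH2O·s/L.
C = Vt/(Pplat − PEEP) = 449.65 / (22.2 − 10) = 449.65/12.2 = 36.857 mL/cmH2O.
τ = R × C = 9.972 × 0.03686 L/cmH2O = 0.3676 s.
t = −τ·ln(1 − 0.86) = −0.3676·ln(0.14) = 0.7227 s.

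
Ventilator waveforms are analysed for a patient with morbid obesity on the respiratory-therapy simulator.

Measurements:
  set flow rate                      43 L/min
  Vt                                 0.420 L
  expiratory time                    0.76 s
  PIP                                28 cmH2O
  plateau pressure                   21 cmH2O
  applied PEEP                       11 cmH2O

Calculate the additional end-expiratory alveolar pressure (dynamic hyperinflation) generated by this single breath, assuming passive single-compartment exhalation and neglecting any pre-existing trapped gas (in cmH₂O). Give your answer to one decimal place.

Flow: 43 L/min ÷ 60 = 0.7167 L/s.
R = (PIP − Pplat)/V̇ = (28 − 21) / 0.7167 = 7.0/0.7167 = 9.767 cmH2O·s/L.
C = Vt/(Pplat − PEEP) = 420.0 / (21 − 11) = 420.0/10.0 = 42.0 mL/cmH2O.
τ = R × C = 9.767 × 0.042 L/cmH2O = 0.4102 s.
Fraction remaining = e^(−Te/τ) = e^(−0.76/0.4102) = 0.1568; trapped volume = 420.0 × 0.1568 = 65.856 mL.
Additional alveolar pressure from trapping ≈ V_trapped / C = 65.856 / 42.0 = 1.568 cmH2O.

1.6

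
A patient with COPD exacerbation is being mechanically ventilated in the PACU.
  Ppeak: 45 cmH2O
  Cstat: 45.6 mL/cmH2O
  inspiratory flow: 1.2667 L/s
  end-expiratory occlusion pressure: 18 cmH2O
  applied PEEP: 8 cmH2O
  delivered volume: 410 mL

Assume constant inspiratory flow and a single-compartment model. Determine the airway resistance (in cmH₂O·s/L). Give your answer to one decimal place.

14.2

Total PEEP = 18 cmH2O (set 8 + intrinsic 10); this is the baseline alveolar pressure.
Equation of motion (constant flow): PIP = Vt/C + R·V̇ + PEEP.
R·V̇ = PIP − Vt/C − PEEP = 45 − 410/45.6 − 18 = 45 − 8.991 − 18 = 18.009 cmH2O.
R = 18.009 / 1.2667 = 14.217 cmH2O·s/L.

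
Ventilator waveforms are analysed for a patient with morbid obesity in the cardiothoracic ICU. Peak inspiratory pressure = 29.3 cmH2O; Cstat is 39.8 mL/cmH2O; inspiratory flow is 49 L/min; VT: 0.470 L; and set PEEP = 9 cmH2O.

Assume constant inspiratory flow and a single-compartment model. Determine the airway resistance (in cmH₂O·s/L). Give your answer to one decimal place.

Flow: 49 L/min ÷ 60 = 0.8167 L/s.
Equation of motion (constant flow): PIP = Vt/C + R·V̇ + PEEP.
R·V̇ = PIP − Vt/C − PEEP = 29.3 − 470/39.8 − 9 = 29.3 − 11.809 − 9 = 8.491 cmH2O.
R = 8.491 / 0.8167 = 10.397 cmH2O·s/L.

10.4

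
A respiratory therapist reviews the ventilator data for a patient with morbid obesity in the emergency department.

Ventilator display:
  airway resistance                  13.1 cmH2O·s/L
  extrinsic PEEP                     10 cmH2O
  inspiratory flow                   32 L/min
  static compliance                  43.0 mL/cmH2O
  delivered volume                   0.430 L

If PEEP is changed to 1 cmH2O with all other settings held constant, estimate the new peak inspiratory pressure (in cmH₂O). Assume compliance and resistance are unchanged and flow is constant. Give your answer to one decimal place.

Flow: 32 L/min ÷ 60 = 0.5333 L/s.
PIP = Vt/C + R·V̇ + PEEP (constant-flow equation of motion).
Only the baseline term changes: ΔPIP = ΔPEEP = 1 − 10 = -9.0 cmH2O.
Original PIP = 430/43.0 + 13.1×0.5333 + 10 = 26.986 cmH2O; new PIP = 26.986 + (-9.0) = 17.986 cmH2O.

18.0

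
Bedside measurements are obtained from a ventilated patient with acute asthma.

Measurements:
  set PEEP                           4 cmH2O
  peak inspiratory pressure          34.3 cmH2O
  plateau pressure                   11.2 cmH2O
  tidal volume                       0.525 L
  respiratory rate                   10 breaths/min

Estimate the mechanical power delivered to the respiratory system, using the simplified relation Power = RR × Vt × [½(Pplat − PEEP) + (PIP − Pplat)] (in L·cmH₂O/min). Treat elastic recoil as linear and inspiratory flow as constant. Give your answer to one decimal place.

Per-breath work = Vt × [½(Pplat−PEEP) + (PIP−Pplat)] = 0.525 × [0.5×7.2 + 23.1] = 0.525 × 26.7 = 14.018 L·cmH2O.
Power = 10 × 14.018 = 140.18 L·cmH2O/min.

140.2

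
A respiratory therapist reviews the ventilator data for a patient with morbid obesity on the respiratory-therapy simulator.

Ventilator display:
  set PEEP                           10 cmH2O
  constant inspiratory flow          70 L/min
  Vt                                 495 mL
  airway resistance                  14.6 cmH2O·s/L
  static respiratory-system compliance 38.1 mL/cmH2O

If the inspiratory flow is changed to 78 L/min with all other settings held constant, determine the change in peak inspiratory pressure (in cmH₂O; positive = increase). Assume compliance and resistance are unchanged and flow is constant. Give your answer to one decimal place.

Flow: 70 L/min ÷ 60 = 1.1667 L/s.
New flow: 78 L/min ÷ 60 = 1.3 L/s.
PIP = Vt/C + R·V̇ + PEEP (constant-flow equation of motion).
Only the resistive term changes: ΔPIP = R × ΔV̇ = 14.6 × (1.3 − 1.1667) = 14.6 × 0.1333 = 1.946 cmH2O.

1.9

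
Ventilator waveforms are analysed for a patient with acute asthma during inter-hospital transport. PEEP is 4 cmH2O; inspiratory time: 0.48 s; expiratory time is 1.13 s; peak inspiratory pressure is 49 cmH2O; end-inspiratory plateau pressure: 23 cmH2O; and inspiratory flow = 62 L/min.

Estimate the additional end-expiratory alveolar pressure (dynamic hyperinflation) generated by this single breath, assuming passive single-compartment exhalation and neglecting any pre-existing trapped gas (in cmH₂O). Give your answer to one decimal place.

3.4

Flow: 62 L/min ÷ 60 = 1.0333 L/s.
Vt = flow × Ti = 1.0333 L/s × 0.48 s × 1000 mL/L = 495.98 mL.
R = (PIP − Pplat)/V̇ = (49 − 23) / 1.0333 = 26.0/1.0333 = 25.162 cmH2O·s/L.
C = Vt/(Pplat − PEEP) = 495.98 / (23 − 4) = 495.98/19.0 = 26.104 mL/cmH2O.
τ = R × C = 25.162 × 0.0261 L/cmH2O = 0.6567 s.
Fraction remaining = e^(−Te/τ) = e^(−1.13/0.6567) = 0.1789; trapped volume = 495.98 × 0.1789 = 88.731 mL.
Additional alveolar pressure from trapping ≈ V_trapped / C = 88.731 / 26.104 = 3.399 cmH2O.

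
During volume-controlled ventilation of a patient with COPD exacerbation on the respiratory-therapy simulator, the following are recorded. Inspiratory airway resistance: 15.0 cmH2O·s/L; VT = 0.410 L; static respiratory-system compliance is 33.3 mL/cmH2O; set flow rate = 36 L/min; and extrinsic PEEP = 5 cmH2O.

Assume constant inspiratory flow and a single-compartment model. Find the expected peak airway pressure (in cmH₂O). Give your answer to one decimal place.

Flow: 36 L/min ÷ 60 = 0.6 L/s.
Equation of motion (constant flow): PIP = Vt/C + R·V̇ + PEEP.
PIP = 410/33.3 + 15.0×0.6 + 5 = 12.312 + 9.0 + 5 = 26.312 cmH2O.

26.3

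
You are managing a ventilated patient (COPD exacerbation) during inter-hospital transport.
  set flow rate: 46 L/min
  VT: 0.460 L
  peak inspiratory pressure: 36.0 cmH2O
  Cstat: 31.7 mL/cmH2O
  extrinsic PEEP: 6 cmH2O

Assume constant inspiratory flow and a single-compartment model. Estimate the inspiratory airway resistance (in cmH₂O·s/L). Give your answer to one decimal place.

20.2

Flow: 46 L/min ÷ 60 = 0.7667 L/s.
Equation of motion (constant flow): PIP = Vt/C + R·V̇ + PEEP.
R·V̇ = PIP − Vt/C − PEEP = 36.0 − 460/31.7 − 6 = 36.0 − 14.511 − 6 = 15.489 cmH2O.
R = 15.489 / 0.7667 = 20.202 cmH2O·s/L.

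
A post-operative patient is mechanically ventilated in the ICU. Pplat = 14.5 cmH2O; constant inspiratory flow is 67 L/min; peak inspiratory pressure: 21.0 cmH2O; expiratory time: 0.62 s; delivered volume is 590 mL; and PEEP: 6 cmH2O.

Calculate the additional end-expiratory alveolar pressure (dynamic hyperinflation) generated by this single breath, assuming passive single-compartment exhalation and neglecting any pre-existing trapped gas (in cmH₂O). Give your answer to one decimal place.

Flow: 67 L/min ÷ 60 = 1.1167 L/s.
R = (PIP − Pplat)/V̇ = (21.0 − 14.5) / 1.1167 = 6.5/1.1167 = 5.821 cmH2O·s/L.
C = Vt/(Pplat − PEEP) = 590.0 / (14.5 − 6) = 590.0/8.5 = 69.412 mL/cmH2O.
τ = R × C = 5.821 × 0.06941 L/cmH2O = 0.404 s.
Fraction remaining = e^(−Te/τ) = e^(−0.62/0.404) = 0.2155; trapped volume = 590.0 × 0.2155 = 127.15 mL.
Additional alveolar pressure from trapping ≈ V_trapped / C = 127.15 / 69.412 = 1.832 cmH2O.

1.8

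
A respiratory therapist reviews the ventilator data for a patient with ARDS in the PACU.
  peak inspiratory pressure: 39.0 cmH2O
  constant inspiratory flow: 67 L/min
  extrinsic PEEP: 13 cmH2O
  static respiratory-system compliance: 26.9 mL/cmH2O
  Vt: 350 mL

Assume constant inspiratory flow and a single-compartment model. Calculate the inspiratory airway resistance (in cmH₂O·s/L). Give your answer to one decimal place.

11.6

Flow: 67 L/min ÷ 60 = 1.1167 L/s.
Equation of motion (constant flow): PIP = Vt/C + R·V̇ + PEEP.
R·V̇ = PIP − Vt/C − PEEP = 39.0 − 350/26.9 − 13 = 39.0 − 13.011 − 13 = 12.989 cmH2O.
R = 12.989 / 1.1167 = 11.632 cmH2O·s/L.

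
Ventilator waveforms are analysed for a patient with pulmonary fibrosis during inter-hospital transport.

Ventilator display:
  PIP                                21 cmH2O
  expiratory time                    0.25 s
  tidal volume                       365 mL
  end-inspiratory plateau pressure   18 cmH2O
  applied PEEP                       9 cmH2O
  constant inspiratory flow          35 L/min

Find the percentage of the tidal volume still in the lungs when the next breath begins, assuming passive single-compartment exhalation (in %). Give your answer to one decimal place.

30.2

Flow: 35 L/min ÷ 60 = 0.5833 L/s.
R = (PIP − Pplat)/V̇ = (21 − 18) / 0.5833 = 3.0/0.5833 = 5.143 cmH2O·s/L.
C = Vt/(Pplat − PEEP) = 365.0 / (18 − 9) = 365.0/9.0 = 40.556 mL/cmH2O.
τ = R × C = 5.143 × 0.04056 L/cmH2O = 0.2086 s.
Fraction remaining at end-expiration = e^(−Te/τ) = e^(−0.25/0.2086) = 0.3017 → 30.17%.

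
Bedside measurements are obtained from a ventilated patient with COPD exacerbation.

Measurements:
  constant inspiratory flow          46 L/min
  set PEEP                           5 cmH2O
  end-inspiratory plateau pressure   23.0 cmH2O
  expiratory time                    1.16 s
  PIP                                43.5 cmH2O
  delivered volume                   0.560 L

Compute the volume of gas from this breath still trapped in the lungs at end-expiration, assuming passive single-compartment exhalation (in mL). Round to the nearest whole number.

Flow: 46 L/min ÷ 60 = 0.7667 L/s.
R = (PIP − Pplat)/V̇ = (43.5 − 23.0) / 0.7667 = 20.5/0.7667 = 26.738 cmH2O·s/L.
C = Vt/(Pplat − PEEP) = 560.0 / (23.0 − 5) = 560.0/18.0 = 31.111 mL/cmH2O.
τ = R × C = 26.738 × 0.03111 L/cmH2O = 0.8318 s.
Fraction remaining = e^(−Te/τ) = e^(−1.16/0.8318) = 0.2479.
Trapped volume = 560.0 × 0.2479 = 138.82 mL.

139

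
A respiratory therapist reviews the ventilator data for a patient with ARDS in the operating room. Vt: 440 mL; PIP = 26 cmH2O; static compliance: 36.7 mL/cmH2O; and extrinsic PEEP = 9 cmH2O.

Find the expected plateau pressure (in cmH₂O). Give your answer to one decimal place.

Pplat = PEEP + Vt / Cstat = 9 + 440 / 36.7 = 9 + 11.989 = 20.989 cmH2O.

21.0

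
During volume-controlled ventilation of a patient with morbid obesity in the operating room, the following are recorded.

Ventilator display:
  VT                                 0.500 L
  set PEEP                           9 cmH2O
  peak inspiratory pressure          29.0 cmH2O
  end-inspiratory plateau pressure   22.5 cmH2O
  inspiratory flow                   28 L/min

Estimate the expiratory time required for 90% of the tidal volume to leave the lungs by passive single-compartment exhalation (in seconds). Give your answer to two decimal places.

Flow: 28 L/min ÷ 60 = 0.4667 L/s.
R = (PIP − Pplat)/V̇ = (29.0 − 22.5) / 0.4667 = 6.5/0.4667 = 13.928 cmH2O·s/L.
C = Vt/(Pplat − PEEP) = 500.0 / (22.5 − 9) = 500.0/13.5 = 37.037 mL/cmH2O.
τ = R × C = 13.928 × 0.03704 L/cmH2O = 0.5159 s.
t = −τ·ln(1 − 0.90) = −0.5159·ln(0.1) = 1.188 s.

1.19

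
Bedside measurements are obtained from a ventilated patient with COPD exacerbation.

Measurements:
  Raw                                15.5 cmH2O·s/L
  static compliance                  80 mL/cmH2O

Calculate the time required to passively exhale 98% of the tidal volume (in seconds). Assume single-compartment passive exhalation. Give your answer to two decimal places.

τ = R × C = 15.5 × 80 mL/cmH2O = 15.5 × 0.080 L/cmH2O = 1.24 s.
Exhaled fraction f = 1 − e^(−t/τ) → t = −τ·ln(1 − f) = −1.24·ln(0.02) = 4.851 s.

4.85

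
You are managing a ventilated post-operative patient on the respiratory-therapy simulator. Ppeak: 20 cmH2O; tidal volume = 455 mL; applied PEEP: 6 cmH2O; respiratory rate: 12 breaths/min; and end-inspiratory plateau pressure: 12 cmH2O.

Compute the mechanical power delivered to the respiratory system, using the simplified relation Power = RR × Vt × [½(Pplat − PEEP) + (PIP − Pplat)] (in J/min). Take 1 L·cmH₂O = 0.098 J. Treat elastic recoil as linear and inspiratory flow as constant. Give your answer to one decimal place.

Per-breath work = Vt × [½(Pplat−PEEP) + (PIP−Pplat)] = 0.455 × [0.5×6.0 + 8.0] = 0.455 × 11.0 = 5.005 L·cmH2O.
Power = 12 × 5.005 = 60.06 L·cmH2O/min.
× 0.098 J/(L·cmH2O) → 5.886 J/min.

5.9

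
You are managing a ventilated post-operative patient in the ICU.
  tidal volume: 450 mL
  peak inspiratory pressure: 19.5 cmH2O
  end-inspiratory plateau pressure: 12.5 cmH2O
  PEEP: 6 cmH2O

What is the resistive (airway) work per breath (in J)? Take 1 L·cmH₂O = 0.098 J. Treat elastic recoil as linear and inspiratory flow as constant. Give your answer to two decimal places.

0.31

With constant inspiratory flow the resistive pressure is constant at PIP − Pplat = 19.5 − 12.5 = 7.0 cmH2O, so resistive work = 7.0 × 0.450 = 3.15 L·cmH2O.
× 0.098 J/(L·cmH2O) → 0.3087 J.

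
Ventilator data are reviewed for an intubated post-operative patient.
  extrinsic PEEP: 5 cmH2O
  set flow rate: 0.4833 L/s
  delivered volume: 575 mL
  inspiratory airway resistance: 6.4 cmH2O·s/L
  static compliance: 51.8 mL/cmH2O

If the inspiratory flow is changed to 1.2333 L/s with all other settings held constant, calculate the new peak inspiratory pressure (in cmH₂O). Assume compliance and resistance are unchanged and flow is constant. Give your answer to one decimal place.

PIP = Vt/C + R·V̇ + PEEP (constant-flow equation of motion).
Only the resistive term changes: ΔPIP = R × ΔV̇ = 6.4 × (1.2333 − 0.4833) = 6.4 × 0.75 = 4.8 cmH2O.
Original PIP = 575/51.8 + 6.4×0.4833 + 5 = 19.194 cmH2O; new PIP = 19.194 + (4.8) = 23.994 cmH2O.

24.0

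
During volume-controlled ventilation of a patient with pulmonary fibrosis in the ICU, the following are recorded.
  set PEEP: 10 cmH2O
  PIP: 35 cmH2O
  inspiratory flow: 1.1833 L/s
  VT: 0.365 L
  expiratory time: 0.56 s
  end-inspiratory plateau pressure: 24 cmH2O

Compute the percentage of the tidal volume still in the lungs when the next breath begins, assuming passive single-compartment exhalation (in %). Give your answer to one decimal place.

R = (PIP − Pplat)/V̇ = (35 − 24) / 1.1833 = 11.0/1.1833 = 9.296 cmH2O·s/L.
C = Vt/(Pplat − PEEP) = 365.0 / (24 − 10) = 365.0/14.0 = 26.071 mL/cmH2O.
τ = R × C = 9.296 × 0.02607 L/cmH2O = 0.2423 s.
Fraction remaining at end-expiration = e^(−Te/τ) = e^(−0.56/0.2423) = 0.09914 → 9.914%.

9.9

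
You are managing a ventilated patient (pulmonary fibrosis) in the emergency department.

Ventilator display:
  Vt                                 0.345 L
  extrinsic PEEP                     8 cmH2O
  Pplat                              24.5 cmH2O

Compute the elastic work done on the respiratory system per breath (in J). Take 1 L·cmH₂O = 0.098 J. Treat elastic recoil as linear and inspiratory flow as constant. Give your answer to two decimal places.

Elastic work ≈ ½ × (Pplat − PEEP) × Vt = 0.5 × (24.5 − 8) × 0.345 L = 0.5 × 16.5 × 0.345 = 2.846 L·cmH2O.
× 0.098 J/(L·cmH2O) → 0.2789 J.

0.28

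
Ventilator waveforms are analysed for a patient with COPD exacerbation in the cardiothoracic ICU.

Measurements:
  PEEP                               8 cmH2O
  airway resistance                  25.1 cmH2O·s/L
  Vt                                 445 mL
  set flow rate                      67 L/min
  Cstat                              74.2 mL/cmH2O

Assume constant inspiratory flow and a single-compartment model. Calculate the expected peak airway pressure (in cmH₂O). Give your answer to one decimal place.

Flow: 67 L/min ÷ 60 = 1.1167 L/s.
Equation of motion (constant flow): PIP = Vt/C + R·V̇ + PEEP.
PIP = 445/74.2 + 25.1×1.1167 + 8 = 5.997 + 28.029 + 8 = 42.026 cmH2O.

42.0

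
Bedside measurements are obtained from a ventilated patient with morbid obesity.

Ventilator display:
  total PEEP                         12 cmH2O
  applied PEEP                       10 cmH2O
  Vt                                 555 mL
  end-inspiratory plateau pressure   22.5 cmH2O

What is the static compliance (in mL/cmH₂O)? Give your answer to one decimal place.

End-expiratory occlusion gives total PEEP = 12 cmH2O (intrinsic PEEP = 12 − 10 = 2). Use total PEEP for the elastic gradient.
Cstat = Vt / (Pplat − PEEPtotal) = 555 / (22.5 − 12) = 555 / 10.5 = 52.857 mL/cmH2O.

52.9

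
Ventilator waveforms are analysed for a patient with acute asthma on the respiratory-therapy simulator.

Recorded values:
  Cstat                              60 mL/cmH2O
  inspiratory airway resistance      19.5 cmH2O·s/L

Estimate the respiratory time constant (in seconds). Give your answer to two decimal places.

1.17

τ = R × C = 19.5 × 60 mL/cmH2O = 19.5 × 0.060 L/cmH2O = 1.17 s.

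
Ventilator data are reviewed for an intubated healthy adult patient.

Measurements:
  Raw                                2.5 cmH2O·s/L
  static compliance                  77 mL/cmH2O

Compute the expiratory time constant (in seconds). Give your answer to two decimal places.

0.19

τ = R × C = 2.5 × 77 mL/cmH2O = 2.5 × 0.077 L/cmH2O = 0.1925 s.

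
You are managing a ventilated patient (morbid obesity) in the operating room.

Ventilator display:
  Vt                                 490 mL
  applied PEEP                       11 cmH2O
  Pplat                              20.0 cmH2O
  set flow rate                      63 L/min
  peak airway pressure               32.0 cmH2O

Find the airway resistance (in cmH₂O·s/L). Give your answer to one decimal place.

11.4

Flow: 63 L/min ÷ 60 = 1.05 L/s.
Raw = (PIP − Pplat) / flow = (32.0 − 20.0) / 1.05 = 12.0 / 1.05 = 11.429 cmH2O·s/L.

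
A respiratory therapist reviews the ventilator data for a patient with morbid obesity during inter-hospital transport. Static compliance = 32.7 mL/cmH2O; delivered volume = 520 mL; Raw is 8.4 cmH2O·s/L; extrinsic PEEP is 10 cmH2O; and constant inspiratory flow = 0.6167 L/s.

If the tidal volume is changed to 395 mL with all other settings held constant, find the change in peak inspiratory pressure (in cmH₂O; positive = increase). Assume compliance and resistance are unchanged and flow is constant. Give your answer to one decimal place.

PIP = Vt/C + R·V̇ + PEEP (constant-flow equation of motion).
Only the elastic term changes: ΔPIP = ΔVt / C = (395 − 520) / 32.7 = -3.823 cmH2O.

-3.8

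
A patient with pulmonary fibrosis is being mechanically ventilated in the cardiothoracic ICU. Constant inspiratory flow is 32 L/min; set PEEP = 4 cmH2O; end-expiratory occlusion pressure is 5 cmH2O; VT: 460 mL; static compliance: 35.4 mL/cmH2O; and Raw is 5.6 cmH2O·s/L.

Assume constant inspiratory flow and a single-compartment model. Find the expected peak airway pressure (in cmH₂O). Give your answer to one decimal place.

21.0

Flow: 32 L/min ÷ 60 = 0.5333 L/s.
Total PEEP = 5 cmH2O (set 4 + intrinsic 1); this is the baseline alveolar pressure.
Equation of motion (constant flow): PIP = Vt/C + R·V̇ + PEEP.
PIP = 460/35.4 + 5.6×0.5333 + 5 = 12.994 + 2.986 + 5 = 20.98 cmH2O.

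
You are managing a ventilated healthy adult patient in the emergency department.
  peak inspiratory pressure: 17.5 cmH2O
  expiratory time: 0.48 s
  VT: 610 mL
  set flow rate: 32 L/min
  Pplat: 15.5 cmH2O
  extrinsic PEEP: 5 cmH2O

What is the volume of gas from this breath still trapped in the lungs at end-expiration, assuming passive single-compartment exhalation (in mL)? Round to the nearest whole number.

Flow: 32 L/min ÷ 60 = 0.5333 L/s.
R = (PIP − Pplat)/V̇ = (17.5 − 15.5) / 0.5333 = 2.0/0.5333 = 3.75 cmH2O·s/L.
C = Vt/(Pplat − PEEP) = 610.0 / (15.5 − 5) = 610.0/10.5 = 58.095 mL/cmH2O.
τ = R × C = 3.75 × 0.0581 L/cmH2O = 0.2179 s.
Fraction remaining = e^(−Te/τ) = e^(−0.48/0.2179) = 0.1105.
Trapped volume = 610.0 × 0.1105 = 67.405 mL.

67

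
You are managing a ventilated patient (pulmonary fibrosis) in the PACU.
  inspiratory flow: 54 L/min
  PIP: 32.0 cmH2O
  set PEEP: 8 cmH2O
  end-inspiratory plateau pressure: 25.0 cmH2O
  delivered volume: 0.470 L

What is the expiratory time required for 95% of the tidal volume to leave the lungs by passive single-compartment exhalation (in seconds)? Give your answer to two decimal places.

0.64

Flow: 54 L/min ÷ 60 = 0.9 L/s.
R = (PIP − Pplat)/V̇ = (32.0 − 25.0) / 0.9 = 7.0/0.9 = 7.778 cmH2O·s/L.
C = Vt/(Pplat − PEEP) = 470.0 / (25.0 − 8) = 470.0/17.0 = 27.647 mL/cmH2O.
τ = R × C = 7.778 × 0.02765 L/cmH2O = 0.2151 s.
t = −τ·ln(1 − 0.95) = −0.2151·ln(0.05) = 0.6444 s.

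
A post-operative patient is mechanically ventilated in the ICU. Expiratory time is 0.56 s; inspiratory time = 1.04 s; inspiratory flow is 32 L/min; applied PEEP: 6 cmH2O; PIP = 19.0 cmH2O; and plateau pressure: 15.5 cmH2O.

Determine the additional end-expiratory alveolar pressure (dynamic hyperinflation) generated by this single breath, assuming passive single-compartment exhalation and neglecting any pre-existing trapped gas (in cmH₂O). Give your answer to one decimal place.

Flow: 32 L/min ÷ 60 = 0.5333 L/s.
Vt = flow × Ti = 0.5333 L/s × 1.04 s × 1000 mL/L = 554.63 mL.
R = (PIP − Pplat)/V̇ = (19.0 − 15.5) / 0.5333 = 3.5/0.5333 = 6.563 cmH2O·s/L.
C = Vt/(Pplat − PEEP) = 554.63 / (15.5 − 6) = 554.63/9.5 = 58.382 mL/cmH2O.
τ = R × C = 6.563 × 0.05838 L/cmH2O = 0.3831 s.
Fraction remaining = e^(−Te/τ) = e^(−0.56/0.3831) = 0.2318; trapped volume = 554.63 × 0.2318 = 128.56 mL.
Additional alveolar pressure from trapping ≈ V_trapped / C = 128.56 / 58.382 = 2.202 cmH2O.

2.2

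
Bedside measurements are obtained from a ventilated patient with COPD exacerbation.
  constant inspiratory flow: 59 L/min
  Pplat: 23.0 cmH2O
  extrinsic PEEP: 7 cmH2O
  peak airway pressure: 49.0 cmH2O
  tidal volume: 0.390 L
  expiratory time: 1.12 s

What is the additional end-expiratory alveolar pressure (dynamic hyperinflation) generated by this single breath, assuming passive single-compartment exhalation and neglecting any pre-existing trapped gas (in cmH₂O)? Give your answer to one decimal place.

2.8

Flow: 59 L/min ÷ 60 = 0.9833 L/s.
R = (PIP − Pplat)/V̇ = (49.0 − 23.0) / 0.9833 = 26.0/0.9833 = 26.442 cmH2O·s/L.
C = Vt/(Pplat − PEEP) = 390.0 / (23.0 − 7) = 390.0/16.0 = 24.375 mL/cmH2O.
τ = R × C = 26.442 × 0.02438 L/cmH2O = 0.6447 s.
Fraction remaining = e^(−Te/τ) = e^(−1.12/0.6447) = 0.176; trapped volume = 390.0 × 0.176 = 68.64 mL.
Additional alveolar pressure from trapping ≈ V_trapped / C = 68.64 / 24.375 = 2.816 cmH2O.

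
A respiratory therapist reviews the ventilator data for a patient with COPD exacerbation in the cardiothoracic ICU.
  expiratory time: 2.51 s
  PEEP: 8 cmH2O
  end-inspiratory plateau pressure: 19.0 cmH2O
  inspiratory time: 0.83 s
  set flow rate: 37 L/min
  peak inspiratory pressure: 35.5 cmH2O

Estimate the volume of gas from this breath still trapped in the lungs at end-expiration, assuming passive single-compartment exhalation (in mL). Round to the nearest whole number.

68

Flow: 37 L/min ÷ 60 = 0.6167 L/s.
Vt = flow × Ti = 0.6167 L/s × 0.83 s × 1000 mL/L = 511.86 mL.
R = (PIP − Pplat)/V̇ = (35.5 − 19.0) / 0.6167 = 16.5/0.6167 = 26.755 cmH2O·s/L.
C = Vt/(Pplat − PEEP) = 511.86 / (19.0 − 8) = 511.86/11.0 = 46.533 mL/cmH2O.
τ = R × C = 26.755 × 0.04653 L/cmH2O = 1.245 s.
Fraction remaining = e^(−Te/τ) = e^(−2.51/1.245) = 0.1332.
Trapped volume = 511.86 × 0.1332 = 68.18 mL.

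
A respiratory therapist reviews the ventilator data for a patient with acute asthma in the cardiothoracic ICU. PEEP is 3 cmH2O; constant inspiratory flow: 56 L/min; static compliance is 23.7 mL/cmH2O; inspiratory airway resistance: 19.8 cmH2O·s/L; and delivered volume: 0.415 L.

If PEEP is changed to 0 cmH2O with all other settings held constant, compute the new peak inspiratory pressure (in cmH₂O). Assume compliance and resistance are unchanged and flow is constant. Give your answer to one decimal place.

Flow: 56 L/min ÷ 60 = 0.9333 L/s.
PIP = Vt/C + R·V̇ + PEEP (constant-flow equation of motion).
Only the baseline term changes: ΔPIP = ΔPEEP = 0 − 3 = -3.0 cmH2O.
Original PIP = 415/23.7 + 19.8×0.9333 + 3 = 38.99 cmH2O; new PIP = 38.99 + (-3.0) = 35.99 cmH2O.

36.0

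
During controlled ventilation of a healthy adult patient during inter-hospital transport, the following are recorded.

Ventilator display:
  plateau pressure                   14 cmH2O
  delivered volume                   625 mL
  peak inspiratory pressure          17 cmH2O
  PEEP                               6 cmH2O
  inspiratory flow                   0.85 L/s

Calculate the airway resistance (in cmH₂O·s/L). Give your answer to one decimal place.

Raw = (PIP − Pplat) / flow = (17 − 14) / 0.85 = 3.0 / 0.85 = 3.529 cmH2O·s/L.

3.5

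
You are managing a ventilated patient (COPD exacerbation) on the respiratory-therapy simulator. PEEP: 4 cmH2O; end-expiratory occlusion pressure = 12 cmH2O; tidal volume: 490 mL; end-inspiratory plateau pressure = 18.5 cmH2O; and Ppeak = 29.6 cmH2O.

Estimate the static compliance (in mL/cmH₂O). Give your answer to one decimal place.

75.4

End-expiratory occlusion gives total PEEP = 12 cmH2O (intrinsic PEEP = 12 − 4 = 8). Use total PEEP for the elastic gradient.
Cstat = Vt / (Pplat − PEEPtotal) = 490 / (18.5 − 12) = 490 / 6.5 = 75.385 mL/cmH2O.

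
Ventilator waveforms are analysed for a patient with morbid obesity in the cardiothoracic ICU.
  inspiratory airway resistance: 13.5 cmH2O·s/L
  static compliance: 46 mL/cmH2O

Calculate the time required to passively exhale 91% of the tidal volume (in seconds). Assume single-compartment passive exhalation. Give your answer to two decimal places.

τ = R × C = 13.5 × 46 mL/cmH2O = 13.5 × 0.046 L/cmH2O = 0.621 s.
Exhaled fraction f = 1 − e^(−t/τ) → t = −τ·ln(1 − f) = −0.621·ln(0.09) = 1.495 s.

1.50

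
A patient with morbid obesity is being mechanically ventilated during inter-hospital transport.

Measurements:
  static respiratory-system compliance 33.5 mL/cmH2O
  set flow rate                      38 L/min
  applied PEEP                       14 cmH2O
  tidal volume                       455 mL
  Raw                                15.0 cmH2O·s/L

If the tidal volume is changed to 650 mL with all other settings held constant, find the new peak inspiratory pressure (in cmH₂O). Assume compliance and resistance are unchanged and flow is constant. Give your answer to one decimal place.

Flow: 38 L/min ÷ 60 = 0.6333 L/s.
PIP = Vt/C + R·V̇ + PEEP (constant-flow equation of motion).
Only the elastic term changes: ΔPIP = ΔVt / C = (650 − 455) / 33.5 = 5.821 cmH2O.
Original PIP = 455/33.5 + 15.0×0.6333 + 14 = 37.082 cmH2O; new PIP = 37.082 + (5.821) = 42.903 cmH2O.

42.9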